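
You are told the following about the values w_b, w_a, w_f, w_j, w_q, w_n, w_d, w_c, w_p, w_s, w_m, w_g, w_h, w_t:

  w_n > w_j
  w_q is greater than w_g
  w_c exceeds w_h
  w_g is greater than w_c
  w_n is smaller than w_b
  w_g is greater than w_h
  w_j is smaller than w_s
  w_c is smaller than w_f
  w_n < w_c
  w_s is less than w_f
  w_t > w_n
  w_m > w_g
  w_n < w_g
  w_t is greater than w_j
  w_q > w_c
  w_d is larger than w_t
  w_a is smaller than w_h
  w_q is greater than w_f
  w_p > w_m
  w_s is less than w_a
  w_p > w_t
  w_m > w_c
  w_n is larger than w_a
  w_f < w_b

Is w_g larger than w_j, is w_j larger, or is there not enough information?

w_j < w_s and w_s < w_a give w_j < w_a.
Then w_a < w_h extends the chain to w_h.
With w_h < w_c: w_j < w_s < w_a < w_h < w_c.
Then w_c < w_g extends the chain to w_g.
So w_g is larger.

w_g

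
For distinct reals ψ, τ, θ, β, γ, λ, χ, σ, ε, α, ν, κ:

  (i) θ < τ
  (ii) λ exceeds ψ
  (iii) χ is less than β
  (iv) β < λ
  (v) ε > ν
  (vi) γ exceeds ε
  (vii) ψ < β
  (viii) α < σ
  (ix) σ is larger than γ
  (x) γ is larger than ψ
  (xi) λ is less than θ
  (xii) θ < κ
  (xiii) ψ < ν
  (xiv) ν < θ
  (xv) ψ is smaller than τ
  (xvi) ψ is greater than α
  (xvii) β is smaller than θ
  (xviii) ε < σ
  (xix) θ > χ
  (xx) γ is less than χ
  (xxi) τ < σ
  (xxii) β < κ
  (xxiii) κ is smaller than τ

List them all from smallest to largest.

Nothing is placed below α, so it is least; from there α < ψ; ψ < ν; ν < ε; ε < γ; γ < χ; χ < β; β < λ; λ < θ; θ < κ; κ < τ; τ < σ, each given directly.

α < ψ < ν < ε < γ < χ < β < λ < θ < κ < τ < σ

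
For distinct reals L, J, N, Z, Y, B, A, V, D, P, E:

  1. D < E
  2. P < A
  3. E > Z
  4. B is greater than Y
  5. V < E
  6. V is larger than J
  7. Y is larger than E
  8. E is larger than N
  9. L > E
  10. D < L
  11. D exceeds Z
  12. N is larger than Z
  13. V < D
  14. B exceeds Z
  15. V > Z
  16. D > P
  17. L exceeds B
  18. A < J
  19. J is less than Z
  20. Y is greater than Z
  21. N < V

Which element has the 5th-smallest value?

Chaining the given pairs: P < A < J < Z < N < V < D < E < Y < B < L.
The 5th smallest is N.

N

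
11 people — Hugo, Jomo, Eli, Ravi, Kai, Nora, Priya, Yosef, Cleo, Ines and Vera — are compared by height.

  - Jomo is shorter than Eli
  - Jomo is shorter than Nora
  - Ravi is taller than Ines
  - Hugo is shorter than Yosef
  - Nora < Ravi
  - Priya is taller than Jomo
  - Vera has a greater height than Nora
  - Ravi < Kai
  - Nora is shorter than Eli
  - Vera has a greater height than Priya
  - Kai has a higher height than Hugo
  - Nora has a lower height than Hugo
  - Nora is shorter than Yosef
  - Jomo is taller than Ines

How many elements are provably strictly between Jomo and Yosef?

The relations place Jomo below Yosef. An element lies strictly between them when it is forced above Jomo and also forced below Yosef.
Above Jomo: {Priya, Nora, Vera, Hugo, Ravi, Kai, Eli}. Below Yosef: {Ines, Nora, Hugo}.
Intersection: {Nora, Hugo} — 2.

2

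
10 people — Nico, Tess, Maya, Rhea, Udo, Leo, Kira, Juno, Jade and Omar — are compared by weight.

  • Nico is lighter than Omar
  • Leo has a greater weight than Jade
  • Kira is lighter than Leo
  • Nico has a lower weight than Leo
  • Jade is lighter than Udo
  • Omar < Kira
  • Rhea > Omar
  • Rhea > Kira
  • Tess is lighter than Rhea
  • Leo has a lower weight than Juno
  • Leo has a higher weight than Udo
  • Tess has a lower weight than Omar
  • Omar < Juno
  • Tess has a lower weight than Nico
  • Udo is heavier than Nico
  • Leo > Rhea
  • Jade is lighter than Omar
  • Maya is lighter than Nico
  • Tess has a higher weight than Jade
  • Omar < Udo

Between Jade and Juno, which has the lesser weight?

Jade < Tess and Tess < Omar give Jade < Omar.
Then Omar < Kira extends the chain to Kira.
Then Kira < Rhea extends the chain to Rhea.
Then Rhea < Leo extends the chain to Leo.
With Leo < Juno: Jade < Tess < Omar < Kira < Rhea < Leo < Juno.
So Jade < Juno; Jade is the lighter of the two.

Jade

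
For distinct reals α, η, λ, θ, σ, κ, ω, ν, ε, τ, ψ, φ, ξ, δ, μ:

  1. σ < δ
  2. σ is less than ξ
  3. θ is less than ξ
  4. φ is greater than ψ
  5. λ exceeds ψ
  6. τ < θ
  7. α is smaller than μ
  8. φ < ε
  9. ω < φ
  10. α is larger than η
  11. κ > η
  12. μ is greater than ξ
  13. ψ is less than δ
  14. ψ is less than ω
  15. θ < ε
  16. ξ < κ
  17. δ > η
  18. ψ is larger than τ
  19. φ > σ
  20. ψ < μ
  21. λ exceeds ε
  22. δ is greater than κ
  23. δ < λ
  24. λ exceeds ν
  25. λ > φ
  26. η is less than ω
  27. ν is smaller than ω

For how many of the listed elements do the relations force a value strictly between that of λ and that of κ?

Chaining upward from κ reaches: δ.
Chaining downward from λ reaches: τ, η, ν, ψ, σ, θ, ξ, ω, φ, δ, ε.
Strictly between κ and λ are those in both lists: δ — 1 element.

1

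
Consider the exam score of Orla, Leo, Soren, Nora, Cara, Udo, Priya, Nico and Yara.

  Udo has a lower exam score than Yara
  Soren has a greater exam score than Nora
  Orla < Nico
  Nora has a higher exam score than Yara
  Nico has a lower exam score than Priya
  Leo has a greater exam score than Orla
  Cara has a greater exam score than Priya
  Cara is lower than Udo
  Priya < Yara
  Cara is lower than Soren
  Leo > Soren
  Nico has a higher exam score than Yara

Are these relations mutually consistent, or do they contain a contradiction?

Chaining the given relations yields Nico < Priya < Cara < Udo < Yara, so Nico < Yara. But one relation states Yara < Nico. These cannot both hold.

inconsistent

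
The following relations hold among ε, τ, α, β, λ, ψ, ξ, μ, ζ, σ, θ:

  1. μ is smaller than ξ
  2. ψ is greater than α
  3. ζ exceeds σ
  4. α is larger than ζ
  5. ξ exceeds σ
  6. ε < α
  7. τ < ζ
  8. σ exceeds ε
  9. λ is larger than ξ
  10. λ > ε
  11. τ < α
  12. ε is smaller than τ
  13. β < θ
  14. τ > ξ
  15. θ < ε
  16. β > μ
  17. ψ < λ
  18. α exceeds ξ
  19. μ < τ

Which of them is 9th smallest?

Piecing the relations together gives one ordering: μ < β < θ < ε < σ < ξ < τ < ζ < α < ψ < λ.
Counting 9 from the smallest end gives α.

α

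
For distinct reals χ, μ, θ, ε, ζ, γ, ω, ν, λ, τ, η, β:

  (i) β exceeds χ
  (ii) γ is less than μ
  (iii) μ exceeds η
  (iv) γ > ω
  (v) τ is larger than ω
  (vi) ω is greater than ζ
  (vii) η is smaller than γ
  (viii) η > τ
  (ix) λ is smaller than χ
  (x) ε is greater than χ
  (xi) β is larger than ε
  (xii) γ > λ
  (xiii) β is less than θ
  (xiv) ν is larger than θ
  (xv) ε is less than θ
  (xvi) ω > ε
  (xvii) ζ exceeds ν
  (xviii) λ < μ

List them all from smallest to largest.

Nothing is placed below λ, so it is least; from there λ < χ; χ < ε; ε < β; β < θ; θ < ν; ν < ζ; ζ < ω; ω < τ; τ < η; η < γ; γ < μ, each given directly.

λ < χ < ε < β < θ < ν < ζ < ω < τ < η < γ < μ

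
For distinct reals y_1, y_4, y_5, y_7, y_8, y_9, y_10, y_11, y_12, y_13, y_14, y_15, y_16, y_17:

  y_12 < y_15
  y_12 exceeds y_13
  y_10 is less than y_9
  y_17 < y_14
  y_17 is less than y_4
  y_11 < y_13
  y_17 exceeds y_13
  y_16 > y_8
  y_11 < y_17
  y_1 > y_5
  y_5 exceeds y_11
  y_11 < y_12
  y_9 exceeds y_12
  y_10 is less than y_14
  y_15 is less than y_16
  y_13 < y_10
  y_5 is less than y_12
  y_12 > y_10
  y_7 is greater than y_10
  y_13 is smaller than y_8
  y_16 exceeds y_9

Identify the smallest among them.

y_11

y_5 is not least since y_11 < y_5; y_13 is not least since y_11 < y_13; y_17 is not least since y_11 < y_17; y_10 is not least since y_13 < y_10; y_12 is not least since y_11 < y_12; y_14 is not least since y_10 < y_14; y_15 is not least since y_12 < y_15; y_8 is not least since y_13 < y_8; y_9 is not least since y_10 < y_9; y_4 is not least since y_17 < y_4; y_1 is not least since y_5 < y_1; y_7 is not least since y_10 < y_7; y_16 is not least since y_15 < y_16.
Only y_11 has nothing below it, so y_11 is the smallest.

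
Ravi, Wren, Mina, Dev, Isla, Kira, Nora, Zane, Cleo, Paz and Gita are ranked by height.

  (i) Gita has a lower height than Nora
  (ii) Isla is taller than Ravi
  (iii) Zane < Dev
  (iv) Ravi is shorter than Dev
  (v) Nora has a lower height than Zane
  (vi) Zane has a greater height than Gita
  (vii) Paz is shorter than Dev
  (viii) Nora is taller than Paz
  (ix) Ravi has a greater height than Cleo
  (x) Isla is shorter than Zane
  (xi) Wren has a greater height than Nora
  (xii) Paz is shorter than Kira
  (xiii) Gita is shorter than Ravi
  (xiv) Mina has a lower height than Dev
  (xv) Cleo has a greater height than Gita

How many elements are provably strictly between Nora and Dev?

Chaining upward from Nora reaches: Zane, Wren.
Chaining downward from Dev reaches: Gita, Cleo, Paz, Mina, Ravi, Isla, Zane.
Strictly between Nora and Dev are those in both lists: Zane — 1 element.

1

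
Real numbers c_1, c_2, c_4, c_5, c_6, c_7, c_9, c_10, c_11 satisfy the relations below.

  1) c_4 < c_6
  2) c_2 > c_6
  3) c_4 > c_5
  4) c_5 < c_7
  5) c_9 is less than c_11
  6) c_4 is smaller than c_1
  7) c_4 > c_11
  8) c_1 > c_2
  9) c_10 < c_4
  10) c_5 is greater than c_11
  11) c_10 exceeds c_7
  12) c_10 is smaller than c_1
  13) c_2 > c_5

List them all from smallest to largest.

c_9 < c_11 < c_5 < c_7 < c_10 < c_4 < c_6 < c_2 < c_1

Each adjacent pair is fixed by a given relation: c_9 < c_11; c_11 < c_5; c_5 < c_7; c_7 < c_10; c_10 < c_4; c_4 < c_6; c_6 < c_2; c_2 < c_1. Chaining them end to end gives the full order.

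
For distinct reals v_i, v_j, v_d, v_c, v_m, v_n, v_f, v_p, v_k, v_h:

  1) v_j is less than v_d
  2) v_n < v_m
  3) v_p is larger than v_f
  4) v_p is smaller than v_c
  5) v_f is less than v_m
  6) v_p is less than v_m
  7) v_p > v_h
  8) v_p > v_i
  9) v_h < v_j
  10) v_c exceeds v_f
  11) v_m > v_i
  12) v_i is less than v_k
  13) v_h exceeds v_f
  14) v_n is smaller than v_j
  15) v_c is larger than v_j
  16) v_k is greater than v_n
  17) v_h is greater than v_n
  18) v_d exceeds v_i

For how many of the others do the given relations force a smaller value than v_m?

5

The elements the relations force below v_m are v_n, v_f, v_i, v_h, v_p — no chain reaches any other.
That is 5.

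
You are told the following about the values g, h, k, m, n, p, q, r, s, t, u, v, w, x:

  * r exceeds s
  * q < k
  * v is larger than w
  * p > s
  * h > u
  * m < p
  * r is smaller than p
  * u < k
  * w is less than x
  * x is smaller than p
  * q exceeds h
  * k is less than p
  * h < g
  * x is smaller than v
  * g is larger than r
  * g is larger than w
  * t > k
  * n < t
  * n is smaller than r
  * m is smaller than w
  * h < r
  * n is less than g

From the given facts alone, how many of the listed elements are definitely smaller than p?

10

From p the given relations immediately reach m, s, x, k, r.
From those, u, h, w, n, q — 10 in total.
No other element is forced below p by the given relations, so the count is 10.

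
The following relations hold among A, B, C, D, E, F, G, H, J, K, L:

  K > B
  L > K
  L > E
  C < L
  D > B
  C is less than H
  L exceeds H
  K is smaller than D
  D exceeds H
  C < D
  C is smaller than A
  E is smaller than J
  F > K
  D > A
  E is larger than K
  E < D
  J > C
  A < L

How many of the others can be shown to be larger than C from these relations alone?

The elements the relations force above C are J, A, H, L, D — no chain reaches any other.
That is 5.

5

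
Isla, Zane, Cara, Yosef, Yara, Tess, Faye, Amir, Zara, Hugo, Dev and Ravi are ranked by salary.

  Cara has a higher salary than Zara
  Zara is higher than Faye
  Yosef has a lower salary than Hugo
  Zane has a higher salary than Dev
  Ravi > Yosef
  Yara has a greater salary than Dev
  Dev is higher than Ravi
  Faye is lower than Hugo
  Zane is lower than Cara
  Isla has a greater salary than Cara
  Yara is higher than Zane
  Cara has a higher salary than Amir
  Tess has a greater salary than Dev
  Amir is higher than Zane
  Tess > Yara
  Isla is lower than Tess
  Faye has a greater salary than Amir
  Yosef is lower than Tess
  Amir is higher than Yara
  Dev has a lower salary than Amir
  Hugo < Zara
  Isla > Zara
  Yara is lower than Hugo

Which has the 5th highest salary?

Hugo

The consecutive relations fix a unique order: Yosef < Ravi < Dev < Zane < Yara < Amir < Faye < Hugo < Zara < Cara < Isla < Tess.
Counting 5 from the largest end gives Hugo.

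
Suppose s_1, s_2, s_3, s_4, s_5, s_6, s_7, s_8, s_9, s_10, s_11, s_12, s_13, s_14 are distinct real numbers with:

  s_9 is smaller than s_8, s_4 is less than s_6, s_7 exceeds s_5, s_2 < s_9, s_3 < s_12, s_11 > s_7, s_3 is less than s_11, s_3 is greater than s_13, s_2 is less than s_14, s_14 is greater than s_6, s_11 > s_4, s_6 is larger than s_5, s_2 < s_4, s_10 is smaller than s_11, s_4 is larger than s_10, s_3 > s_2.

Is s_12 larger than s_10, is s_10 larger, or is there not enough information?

Following every chain through s_10: above s_10 we get s_4, s_6, s_11, s_14.
s_12 is not reached, and no chain runs the other way from s_12 to s_10.
So the given relations leave the order of s_10 and s_12 undetermined.

undetermined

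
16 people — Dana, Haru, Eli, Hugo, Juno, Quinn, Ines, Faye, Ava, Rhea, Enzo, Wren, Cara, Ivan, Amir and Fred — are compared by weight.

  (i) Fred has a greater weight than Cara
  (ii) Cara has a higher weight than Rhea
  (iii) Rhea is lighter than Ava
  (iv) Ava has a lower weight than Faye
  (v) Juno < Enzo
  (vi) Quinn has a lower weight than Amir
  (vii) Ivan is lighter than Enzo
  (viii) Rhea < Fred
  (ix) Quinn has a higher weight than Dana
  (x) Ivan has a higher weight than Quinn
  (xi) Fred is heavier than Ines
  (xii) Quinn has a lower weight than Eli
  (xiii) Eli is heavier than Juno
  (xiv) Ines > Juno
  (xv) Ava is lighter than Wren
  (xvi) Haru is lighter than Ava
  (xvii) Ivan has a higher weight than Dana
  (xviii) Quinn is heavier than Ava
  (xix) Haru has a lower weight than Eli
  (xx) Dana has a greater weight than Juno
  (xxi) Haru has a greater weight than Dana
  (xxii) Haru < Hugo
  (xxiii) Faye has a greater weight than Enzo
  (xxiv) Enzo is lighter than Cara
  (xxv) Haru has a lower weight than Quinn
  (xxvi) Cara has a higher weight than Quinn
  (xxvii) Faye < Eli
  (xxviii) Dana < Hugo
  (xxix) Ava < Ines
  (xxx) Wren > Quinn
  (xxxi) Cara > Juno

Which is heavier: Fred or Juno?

Fred

The relevant relations are Juno < Dana; Dana < Haru; Haru < Ava; Ava < Quinn; Quinn < Ivan; Ivan < Enzo; Enzo < Cara; Cara < Fred.
Chaining these gives Juno < Dana < Haru < Ava < Quinn < Ivan < Enzo < Cara < Fred.
So Juno < Fred; Fred is the heavier of the two.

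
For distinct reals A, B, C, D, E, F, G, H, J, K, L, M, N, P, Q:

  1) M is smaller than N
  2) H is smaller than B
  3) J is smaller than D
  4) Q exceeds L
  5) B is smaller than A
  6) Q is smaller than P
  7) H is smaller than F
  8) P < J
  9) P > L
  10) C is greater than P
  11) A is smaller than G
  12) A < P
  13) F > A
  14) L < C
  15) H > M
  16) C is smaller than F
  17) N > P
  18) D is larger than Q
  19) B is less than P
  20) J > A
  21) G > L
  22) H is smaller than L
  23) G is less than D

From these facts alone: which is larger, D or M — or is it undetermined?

D

M < H and H < L give M < L.
Then L < G extends the chain to G.
Then G < D extends the chain to D.
So D is larger.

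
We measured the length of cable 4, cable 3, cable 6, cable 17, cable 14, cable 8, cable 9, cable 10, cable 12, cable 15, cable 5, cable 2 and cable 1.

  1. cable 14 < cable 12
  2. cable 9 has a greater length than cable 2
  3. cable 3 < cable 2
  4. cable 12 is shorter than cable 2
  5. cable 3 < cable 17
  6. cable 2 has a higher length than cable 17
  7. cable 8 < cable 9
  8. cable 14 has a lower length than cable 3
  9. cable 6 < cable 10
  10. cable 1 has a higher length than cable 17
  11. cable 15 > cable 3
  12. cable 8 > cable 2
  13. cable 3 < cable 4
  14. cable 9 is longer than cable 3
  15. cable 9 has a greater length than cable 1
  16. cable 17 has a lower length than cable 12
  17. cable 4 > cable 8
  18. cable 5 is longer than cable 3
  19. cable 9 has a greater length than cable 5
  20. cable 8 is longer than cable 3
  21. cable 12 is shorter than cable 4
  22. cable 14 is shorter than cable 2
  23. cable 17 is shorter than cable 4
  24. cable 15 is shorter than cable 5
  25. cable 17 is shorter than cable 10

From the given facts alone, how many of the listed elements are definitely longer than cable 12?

4

The elements the relations force above cable 12 are cable 2, cable 8, cable 4, cable 9 — no chain reaches any other.
That is 4.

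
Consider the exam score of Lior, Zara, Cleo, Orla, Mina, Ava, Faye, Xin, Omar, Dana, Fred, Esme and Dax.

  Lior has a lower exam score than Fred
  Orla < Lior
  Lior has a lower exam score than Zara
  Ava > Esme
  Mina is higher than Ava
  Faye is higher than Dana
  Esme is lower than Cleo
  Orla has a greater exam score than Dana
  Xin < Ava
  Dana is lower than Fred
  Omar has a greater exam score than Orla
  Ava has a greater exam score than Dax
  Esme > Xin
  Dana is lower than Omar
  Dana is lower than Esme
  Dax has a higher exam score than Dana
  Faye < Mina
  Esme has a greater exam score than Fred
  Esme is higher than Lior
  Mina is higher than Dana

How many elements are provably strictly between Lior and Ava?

2

The relations place Lior below Ava. An element lies strictly between them when it is forced above Lior and also forced below Ava.
Above Lior: {Fred, Esme, Mina, Zara, Cleo}. Below Ava: {Dana, Orla, Xin, Dax, Fred, Esme}.
Intersection: {Fred, Esme} — 2.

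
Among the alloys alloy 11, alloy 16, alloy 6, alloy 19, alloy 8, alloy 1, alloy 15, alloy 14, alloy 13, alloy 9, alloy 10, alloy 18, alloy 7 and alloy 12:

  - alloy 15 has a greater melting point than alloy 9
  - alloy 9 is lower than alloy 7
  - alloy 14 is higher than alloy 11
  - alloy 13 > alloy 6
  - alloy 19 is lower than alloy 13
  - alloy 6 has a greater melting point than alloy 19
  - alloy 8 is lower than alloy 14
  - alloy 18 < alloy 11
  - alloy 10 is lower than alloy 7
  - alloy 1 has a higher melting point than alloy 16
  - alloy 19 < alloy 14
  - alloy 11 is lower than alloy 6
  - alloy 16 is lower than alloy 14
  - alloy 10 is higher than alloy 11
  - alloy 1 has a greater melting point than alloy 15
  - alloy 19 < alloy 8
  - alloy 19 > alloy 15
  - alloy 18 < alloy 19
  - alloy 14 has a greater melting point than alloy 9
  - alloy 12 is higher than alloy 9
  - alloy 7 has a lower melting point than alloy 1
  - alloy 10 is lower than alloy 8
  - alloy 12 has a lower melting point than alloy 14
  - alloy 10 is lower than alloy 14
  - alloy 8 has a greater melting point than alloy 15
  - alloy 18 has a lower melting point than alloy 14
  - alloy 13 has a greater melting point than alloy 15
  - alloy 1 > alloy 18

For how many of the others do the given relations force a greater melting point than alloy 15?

From alloy 15 the given relations immediately reach alloy 19, alloy 13, alloy 8, alloy 1.
From those, alloy 6, alloy 14 — 6 in total.
No other element is forced above alloy 15 by the given relations, so the count is 6.

6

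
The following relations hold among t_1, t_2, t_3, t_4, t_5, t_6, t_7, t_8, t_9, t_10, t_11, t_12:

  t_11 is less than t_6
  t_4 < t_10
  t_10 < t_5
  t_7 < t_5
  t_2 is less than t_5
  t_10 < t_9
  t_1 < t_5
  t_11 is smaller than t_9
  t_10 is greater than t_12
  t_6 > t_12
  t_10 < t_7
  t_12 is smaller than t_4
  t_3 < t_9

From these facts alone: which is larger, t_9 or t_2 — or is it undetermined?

Following every chain through t_2: above t_2 we get t_5.
t_9 is not reached, and no chain runs the other way from t_9 to t_2.
So the given relations leave the order of t_2 and t_9 undetermined.

undetermined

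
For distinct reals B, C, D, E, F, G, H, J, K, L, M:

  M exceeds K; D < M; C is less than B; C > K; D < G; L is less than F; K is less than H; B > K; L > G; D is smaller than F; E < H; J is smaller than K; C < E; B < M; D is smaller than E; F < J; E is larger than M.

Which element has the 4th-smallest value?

F

The consecutive relations fix a unique order: D < G < L < F < J < K < C < B < M < E < H.
The 4th smallest is F.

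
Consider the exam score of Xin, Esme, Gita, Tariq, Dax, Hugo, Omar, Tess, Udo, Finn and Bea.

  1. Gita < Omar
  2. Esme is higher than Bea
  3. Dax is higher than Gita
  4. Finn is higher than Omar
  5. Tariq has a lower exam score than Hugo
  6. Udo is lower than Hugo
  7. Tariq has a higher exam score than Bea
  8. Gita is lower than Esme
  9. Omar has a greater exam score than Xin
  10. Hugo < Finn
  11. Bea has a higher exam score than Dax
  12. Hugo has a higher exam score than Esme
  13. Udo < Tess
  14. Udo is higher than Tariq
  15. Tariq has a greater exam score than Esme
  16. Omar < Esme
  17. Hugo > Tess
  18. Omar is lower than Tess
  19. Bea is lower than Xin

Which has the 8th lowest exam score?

Udo

Chaining the given pairs: Gita < Dax < Bea < Xin < Omar < Esme < Tariq < Udo < Tess < Hugo < Finn.
Counting 8 from the smallest end gives Udo.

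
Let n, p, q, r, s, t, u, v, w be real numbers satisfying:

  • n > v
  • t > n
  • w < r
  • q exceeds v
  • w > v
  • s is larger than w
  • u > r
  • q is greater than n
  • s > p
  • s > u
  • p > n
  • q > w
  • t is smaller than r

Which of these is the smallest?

v

Chaining upward from v: directly above it, n, w, q; then t, r, p, s; then u.
That covers every other element, and nothing is given below v, so v is the smallest.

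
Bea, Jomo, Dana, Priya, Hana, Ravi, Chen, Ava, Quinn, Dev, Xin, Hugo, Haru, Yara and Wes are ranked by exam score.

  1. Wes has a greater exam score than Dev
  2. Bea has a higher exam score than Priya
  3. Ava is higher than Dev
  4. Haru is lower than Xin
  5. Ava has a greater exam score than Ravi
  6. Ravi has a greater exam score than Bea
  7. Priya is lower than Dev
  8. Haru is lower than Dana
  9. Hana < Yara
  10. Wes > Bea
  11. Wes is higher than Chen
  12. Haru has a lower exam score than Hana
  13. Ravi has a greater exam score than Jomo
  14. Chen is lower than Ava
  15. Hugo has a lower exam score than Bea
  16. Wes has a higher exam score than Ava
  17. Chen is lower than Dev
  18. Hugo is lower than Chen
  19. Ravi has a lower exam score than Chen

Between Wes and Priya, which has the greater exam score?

The relevant relations are Priya < Bea; Bea < Ravi; Ravi < Chen; Chen < Dev; Dev < Ava; Ava < Wes.
Chaining these gives Priya < Bea < Ravi < Chen < Dev < Ava < Wes.
So Priya < Wes; Wes is the higher of the two.

Wes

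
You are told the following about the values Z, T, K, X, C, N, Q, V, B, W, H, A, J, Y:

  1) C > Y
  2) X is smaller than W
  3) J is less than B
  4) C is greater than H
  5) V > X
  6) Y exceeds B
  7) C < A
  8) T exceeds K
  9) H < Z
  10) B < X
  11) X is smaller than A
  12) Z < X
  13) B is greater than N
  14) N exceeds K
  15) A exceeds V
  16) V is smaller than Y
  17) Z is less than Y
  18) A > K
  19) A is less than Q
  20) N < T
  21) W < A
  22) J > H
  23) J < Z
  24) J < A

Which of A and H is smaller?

H

H < J and J < B give H < B.
Then B < X extends the chain to X.
With X < V: H < J < B < X < V.
Then V < Y extends the chain to Y.
Then Y < C extends the chain to C.
With C < A: H < J < B < X < V < Y < C < A.
So H < A; H is the smaller of the two.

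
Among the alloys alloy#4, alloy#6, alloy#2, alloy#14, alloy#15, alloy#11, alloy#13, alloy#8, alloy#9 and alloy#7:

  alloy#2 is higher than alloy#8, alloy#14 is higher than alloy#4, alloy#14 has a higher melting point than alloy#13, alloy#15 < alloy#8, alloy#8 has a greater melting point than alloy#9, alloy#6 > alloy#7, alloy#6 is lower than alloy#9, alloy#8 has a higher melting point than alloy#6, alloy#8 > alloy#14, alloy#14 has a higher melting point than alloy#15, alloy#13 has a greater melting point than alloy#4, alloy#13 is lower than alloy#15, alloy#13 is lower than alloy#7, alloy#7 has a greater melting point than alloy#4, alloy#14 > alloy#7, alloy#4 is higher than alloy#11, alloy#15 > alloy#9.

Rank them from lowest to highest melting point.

Each adjacent pair is fixed by a given relation: alloy#11 < alloy#4; alloy#4 < alloy#13; alloy#13 < alloy#7; alloy#7 < alloy#6; alloy#6 < alloy#9; alloy#9 < alloy#15; alloy#15 < alloy#14; alloy#14 < alloy#8; alloy#8 < alloy#2. Chaining them end to end gives the full order.

alloy#11 < alloy#4 < alloy#13 < alloy#7 < alloy#6 < alloy#9 < alloy#15 < alloy#14 < alloy#8 < alloy#2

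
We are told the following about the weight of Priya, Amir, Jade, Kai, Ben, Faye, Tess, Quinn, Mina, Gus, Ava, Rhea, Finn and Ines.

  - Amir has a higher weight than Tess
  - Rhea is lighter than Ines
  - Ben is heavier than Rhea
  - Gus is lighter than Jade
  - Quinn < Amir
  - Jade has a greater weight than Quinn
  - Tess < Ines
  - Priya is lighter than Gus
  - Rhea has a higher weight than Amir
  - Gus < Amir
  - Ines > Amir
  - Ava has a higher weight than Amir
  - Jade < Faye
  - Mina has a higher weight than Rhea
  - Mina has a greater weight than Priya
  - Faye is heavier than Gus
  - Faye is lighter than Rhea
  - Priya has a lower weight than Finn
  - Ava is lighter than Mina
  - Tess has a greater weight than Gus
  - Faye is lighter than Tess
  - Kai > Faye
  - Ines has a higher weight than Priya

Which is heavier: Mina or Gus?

Gus < Jade and Jade < Faye give Gus < Faye.
With Faye < Tess: Gus < Jade < Faye < Tess.
Then Tess < Amir extends the chain to Amir.
With Amir < Rhea: Gus < Jade < Faye < Tess < Amir < Rhea.
With Rhea < Mina: Gus < Jade < Faye < Tess < Amir < Rhea < Mina.
So Gus < Mina; Mina is the heavier of the two.

Mina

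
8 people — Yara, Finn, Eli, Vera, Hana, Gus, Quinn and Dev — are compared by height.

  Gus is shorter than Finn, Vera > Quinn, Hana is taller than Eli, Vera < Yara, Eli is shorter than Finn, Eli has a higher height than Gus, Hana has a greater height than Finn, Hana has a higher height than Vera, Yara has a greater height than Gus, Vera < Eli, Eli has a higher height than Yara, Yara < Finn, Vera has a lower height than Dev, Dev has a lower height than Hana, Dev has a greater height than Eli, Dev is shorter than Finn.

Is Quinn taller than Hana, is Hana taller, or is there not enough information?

Link the given pairs in sequence: Quinn < Vera; Vera < Yara; Yara < Eli; Eli < Dev; Dev < Finn; Finn < Hana.
Together: Quinn < Vera < Yara < Eli < Dev < Finn < Hana.
So Hana is taller.

Hana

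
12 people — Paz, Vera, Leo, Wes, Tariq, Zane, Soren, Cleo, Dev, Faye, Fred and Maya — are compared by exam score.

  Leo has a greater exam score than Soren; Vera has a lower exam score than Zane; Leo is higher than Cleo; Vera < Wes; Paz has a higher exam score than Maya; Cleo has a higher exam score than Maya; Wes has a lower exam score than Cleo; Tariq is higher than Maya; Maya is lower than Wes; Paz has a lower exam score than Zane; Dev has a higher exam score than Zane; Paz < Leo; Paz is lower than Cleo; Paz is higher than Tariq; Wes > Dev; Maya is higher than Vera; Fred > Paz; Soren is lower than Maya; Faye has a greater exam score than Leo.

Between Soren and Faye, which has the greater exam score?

Faye

Following the relations from Soren: Soren < Maya < Tariq < Paz < Zane < Dev < Wes < Cleo < Leo < Faye.
So Soren < Faye; Faye is the higher of the two.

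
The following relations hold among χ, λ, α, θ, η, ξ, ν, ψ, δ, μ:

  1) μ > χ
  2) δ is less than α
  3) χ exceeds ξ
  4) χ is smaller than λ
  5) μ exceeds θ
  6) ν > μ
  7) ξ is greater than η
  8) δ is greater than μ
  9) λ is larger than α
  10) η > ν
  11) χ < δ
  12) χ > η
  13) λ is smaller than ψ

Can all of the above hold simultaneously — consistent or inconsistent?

We have χ < μ stated directly, yet also μ < ν < η < ξ < χ by chaining the others — so μ < χ. Contradiction.

inconsistent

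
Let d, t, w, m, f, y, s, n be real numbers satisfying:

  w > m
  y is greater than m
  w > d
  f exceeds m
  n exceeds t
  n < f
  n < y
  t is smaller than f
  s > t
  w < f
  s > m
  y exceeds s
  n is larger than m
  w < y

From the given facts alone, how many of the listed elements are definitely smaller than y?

From y the given relations immediately reach m, n, s, w.
From those, t, d — 6 in total.
No other element is forced below y by the given relations, so the count is 6.

6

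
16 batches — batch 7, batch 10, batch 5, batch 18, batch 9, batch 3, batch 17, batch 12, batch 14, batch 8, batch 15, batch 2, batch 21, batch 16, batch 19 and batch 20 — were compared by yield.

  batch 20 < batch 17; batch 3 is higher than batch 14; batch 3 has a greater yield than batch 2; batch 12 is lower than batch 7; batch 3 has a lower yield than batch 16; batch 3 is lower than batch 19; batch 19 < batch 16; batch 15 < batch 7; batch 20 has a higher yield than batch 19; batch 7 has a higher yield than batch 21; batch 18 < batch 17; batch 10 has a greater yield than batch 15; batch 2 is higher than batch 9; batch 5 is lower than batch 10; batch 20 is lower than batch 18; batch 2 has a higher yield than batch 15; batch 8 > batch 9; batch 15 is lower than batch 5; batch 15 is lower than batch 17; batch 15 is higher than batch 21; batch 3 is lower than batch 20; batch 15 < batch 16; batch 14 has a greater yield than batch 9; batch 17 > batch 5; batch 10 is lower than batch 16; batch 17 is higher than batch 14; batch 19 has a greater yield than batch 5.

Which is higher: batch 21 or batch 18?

batch 18

batch 21 < batch 15 < batch 2 < batch 3 < batch 19 < batch 20 < batch 18, by transitivity through batch 15, batch 2, batch 3, batch 19, batch 20.
So batch 21 < batch 18; batch 18 is the higher of the two.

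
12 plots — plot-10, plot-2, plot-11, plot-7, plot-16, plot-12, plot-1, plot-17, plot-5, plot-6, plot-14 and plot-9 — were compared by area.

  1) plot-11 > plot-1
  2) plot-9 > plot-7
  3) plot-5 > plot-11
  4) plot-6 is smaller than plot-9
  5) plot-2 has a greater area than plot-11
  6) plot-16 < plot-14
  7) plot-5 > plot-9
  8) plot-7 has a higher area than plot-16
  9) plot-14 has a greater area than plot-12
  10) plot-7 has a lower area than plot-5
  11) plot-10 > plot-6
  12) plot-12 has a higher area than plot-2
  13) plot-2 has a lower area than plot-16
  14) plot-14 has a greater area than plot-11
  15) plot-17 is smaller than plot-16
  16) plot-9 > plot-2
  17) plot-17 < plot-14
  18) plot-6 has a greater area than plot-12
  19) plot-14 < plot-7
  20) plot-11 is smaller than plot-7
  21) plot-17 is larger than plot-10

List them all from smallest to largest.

plot-1 < plot-11 < plot-2 < plot-12 < plot-6 < plot-10 < plot-17 < plot-16 < plot-14 < plot-7 < plot-9 < plot-5

Nothing is placed below plot-1, so it is least; from there plot-1 < plot-11; plot-11 < plot-2; plot-2 < plot-12; plot-12 < plot-6; plot-6 < plot-10; plot-10 < plot-17; plot-17 < plot-16; plot-16 < plot-14; plot-14 < plot-7; plot-7 < plot-9; plot-9 < plot-5, each given directly.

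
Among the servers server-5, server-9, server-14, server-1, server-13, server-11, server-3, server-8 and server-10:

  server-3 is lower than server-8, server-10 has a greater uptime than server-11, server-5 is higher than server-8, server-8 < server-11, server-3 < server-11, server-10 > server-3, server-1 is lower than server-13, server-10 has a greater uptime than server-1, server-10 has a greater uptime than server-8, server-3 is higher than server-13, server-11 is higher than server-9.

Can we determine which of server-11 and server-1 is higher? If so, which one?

server-1 < server-13 and server-13 < server-3 give server-1 < server-3.
Then server-3 < server-8 extends the chain to server-8.
With server-8 < server-11: server-1 < server-13 < server-3 < server-8 < server-11.
So server-11 is higher.

server-11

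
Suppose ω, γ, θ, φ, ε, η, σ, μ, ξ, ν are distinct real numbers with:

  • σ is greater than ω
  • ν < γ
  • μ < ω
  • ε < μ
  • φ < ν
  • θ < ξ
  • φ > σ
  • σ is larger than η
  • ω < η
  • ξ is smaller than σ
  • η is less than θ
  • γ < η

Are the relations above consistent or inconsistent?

inconsistent

We have γ < η stated directly, yet also η < θ < ξ < σ < φ < ν < γ by chaining the others — so η < γ. Contradiction.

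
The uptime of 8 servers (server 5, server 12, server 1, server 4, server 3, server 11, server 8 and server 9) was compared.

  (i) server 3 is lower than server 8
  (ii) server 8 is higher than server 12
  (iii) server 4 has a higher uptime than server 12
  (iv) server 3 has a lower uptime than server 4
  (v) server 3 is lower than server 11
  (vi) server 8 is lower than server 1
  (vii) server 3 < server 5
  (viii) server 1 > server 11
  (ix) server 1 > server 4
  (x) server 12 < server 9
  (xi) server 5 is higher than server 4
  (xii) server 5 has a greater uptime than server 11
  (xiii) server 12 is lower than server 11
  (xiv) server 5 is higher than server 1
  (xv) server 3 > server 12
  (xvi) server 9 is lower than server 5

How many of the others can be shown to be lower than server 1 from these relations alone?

Directly below server 1: server 8, server 11, server 4.
One step further: server 12, server 3 (5 so far).
Nothing else is reachable below server 1; 5 in all.

5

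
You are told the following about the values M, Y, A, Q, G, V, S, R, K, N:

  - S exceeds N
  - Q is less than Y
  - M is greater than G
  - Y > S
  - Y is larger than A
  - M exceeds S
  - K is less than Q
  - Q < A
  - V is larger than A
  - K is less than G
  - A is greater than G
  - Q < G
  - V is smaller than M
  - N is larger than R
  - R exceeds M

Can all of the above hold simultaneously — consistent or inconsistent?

We have S < M stated directly, yet also M < R < N < S by chaining the others — so M < S. Contradiction.

inconsistent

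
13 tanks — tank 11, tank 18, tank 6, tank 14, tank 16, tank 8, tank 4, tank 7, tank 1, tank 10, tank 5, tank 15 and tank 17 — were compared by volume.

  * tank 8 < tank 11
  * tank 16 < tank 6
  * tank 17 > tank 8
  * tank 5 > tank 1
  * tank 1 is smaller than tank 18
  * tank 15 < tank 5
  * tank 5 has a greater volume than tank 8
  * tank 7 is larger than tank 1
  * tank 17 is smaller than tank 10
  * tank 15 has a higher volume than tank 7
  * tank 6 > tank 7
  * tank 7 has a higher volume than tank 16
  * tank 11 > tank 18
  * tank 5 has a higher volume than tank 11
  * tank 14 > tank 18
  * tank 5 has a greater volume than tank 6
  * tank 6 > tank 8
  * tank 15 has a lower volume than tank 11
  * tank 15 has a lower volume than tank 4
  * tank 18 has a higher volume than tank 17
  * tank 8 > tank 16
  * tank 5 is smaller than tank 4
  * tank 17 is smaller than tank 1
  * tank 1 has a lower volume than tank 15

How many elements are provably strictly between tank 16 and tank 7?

Chaining upward from tank 16 reaches: tank 8, tank 17, tank 1, tank 10, tank 18, tank 15, tank 6, tank 11, tank 14, tank 5, tank 4.
Chaining downward from tank 7 reaches: tank 8, tank 17, tank 1.
Strictly between tank 16 and tank 7 are those in both lists: tank 8, tank 17, tank 1 — 3 elements.

3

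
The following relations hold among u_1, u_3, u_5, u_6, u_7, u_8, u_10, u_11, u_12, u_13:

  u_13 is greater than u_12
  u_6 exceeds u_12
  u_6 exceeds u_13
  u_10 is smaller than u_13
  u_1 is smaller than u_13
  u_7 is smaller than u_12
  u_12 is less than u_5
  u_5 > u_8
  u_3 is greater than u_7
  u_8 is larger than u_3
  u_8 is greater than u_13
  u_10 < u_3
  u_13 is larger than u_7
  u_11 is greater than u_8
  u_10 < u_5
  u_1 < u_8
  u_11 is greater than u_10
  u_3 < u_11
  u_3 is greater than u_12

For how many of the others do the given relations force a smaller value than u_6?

From u_6 the given relations immediately reach u_12, u_13.
From those, u_7, u_10, u_1 — 5 in total.
No other element is forced below u_6 by the given relations, so the count is 5.

5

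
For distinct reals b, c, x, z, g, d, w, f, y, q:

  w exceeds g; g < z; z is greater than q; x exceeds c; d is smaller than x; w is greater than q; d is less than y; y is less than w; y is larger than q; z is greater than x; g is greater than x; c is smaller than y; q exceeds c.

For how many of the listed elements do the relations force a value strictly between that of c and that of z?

The relations place c below z. An element lies strictly between them when it is forced above c and also forced below z.
Above c: {x, g, q, y, w}. Below z: {d, x, g, q}.
Intersection: {x, g, q} — 3.

3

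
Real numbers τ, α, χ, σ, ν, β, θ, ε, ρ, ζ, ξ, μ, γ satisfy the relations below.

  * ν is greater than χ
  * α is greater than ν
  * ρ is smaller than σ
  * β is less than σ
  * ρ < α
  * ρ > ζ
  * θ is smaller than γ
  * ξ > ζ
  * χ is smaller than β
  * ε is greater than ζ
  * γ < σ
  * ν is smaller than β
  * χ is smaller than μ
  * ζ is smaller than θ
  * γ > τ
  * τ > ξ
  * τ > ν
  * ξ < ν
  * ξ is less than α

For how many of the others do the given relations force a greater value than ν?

Directly above ν: τ, α, β.
One step further: γ, σ (5 so far).
Nothing else is reachable above ν; 5 in all.

5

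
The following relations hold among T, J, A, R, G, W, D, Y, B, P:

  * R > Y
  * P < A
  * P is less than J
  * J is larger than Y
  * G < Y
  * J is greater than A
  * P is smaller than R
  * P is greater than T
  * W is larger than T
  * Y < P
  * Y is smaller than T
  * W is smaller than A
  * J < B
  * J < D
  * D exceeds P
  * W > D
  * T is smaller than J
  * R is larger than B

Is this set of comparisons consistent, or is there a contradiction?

We have J < D stated directly, yet also D < W < A < J by chaining the others — so D < J. Contradiction.

inconsistent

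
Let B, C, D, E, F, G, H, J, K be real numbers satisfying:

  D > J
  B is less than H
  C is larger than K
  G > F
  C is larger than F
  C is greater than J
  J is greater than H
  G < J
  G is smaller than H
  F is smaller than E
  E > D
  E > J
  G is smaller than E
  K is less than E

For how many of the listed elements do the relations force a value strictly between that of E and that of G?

The relations place G below E. An element lies strictly between them when it is forced above G and also forced below E.
Above G: {H, J, D, C}. Below E: {K, F, B, H, J, D}.
Intersection: {H, J, D} — 3.

3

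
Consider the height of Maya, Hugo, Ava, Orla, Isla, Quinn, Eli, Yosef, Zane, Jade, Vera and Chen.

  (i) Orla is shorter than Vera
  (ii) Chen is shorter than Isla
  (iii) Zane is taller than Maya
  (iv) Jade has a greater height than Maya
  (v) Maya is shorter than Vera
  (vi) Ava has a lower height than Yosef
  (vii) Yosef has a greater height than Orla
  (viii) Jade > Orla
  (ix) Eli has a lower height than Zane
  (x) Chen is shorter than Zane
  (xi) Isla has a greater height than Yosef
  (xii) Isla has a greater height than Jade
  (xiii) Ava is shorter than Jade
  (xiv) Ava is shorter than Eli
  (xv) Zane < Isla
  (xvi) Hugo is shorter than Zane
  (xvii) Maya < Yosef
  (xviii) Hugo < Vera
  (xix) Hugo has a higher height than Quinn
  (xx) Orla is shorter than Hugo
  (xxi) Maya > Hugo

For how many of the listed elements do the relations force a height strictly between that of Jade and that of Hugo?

Chaining upward from Hugo reaches: Maya, Zane, Yosef, Isla, Vera.
Chaining downward from Jade reaches: Quinn, Orla, Ava, Maya.
Strictly between Hugo and Jade are those in both lists: Maya — 1 element.

1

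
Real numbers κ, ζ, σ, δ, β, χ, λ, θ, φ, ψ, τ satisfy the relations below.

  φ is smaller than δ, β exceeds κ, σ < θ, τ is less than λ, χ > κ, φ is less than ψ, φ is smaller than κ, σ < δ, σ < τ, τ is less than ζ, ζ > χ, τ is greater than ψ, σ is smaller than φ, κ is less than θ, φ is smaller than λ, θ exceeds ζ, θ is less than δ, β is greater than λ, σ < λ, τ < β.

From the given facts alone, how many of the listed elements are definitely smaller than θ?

The elements the relations force below θ are σ, φ, ψ, τ, κ, χ, ζ — no chain reaches any other.
That is 7.

7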